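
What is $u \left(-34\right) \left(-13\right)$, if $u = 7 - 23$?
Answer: $-7072$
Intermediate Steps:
$u = -16$ ($u = 7 - 23 = -16$)
$u \left(-34\right) \left(-13\right) = \left(-16\right) \left(-34\right) \left(-13\right) = 544 \left(-13\right) = -7072$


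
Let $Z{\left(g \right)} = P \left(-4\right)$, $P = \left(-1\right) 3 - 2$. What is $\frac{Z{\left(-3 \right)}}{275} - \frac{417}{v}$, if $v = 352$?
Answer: $- \frac{1957}{1760} \approx -1.1119$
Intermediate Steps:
$P = -5$ ($P = -3 - 2 = -5$)
$Z{\left(g \right)} = 20$ ($Z{\left(g \right)} = \left(-5\right) \left(-4\right) = 20$)
$\frac{Z{\left(-3 \right)}}{275} - \frac{417}{v} = \frac{20}{275} - \frac{417}{352} = 20 \cdot \frac{1}{275} - \frac{417}{352} = \frac{4}{55} - \frac{417}{352} = - \frac{1957}{1760}$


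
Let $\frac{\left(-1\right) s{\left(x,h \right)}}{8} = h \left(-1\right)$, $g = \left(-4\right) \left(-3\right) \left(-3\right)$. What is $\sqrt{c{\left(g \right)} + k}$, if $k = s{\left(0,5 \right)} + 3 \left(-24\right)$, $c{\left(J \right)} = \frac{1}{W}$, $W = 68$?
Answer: $\frac{5 i \sqrt{1479}}{34} \approx 5.6556 i$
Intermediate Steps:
$g = -36$ ($g = 12 \left(-3\right) = -36$)
$s{\left(x,h \right)} = 8 h$ ($s{\left(x,h \right)} = - 8 h \left(-1\right) = - 8 \left(- h\right) = 8 h$)
$c{\left(J \right)} = \frac{1}{68}$
$k = -32$ ($k = 8 \cdot 5 + 3 \left(-24\right) = 40 - 72 = -32$)
$\sqrt{c{\left(g \right)} + k} = \sqrt{\frac{1}{68} - 32} = \sqrt{- \frac{2175}{68}} = \frac{5 i \sqrt{1479}}{34}$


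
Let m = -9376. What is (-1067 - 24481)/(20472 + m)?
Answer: -6387/2774 ≈ -2.3025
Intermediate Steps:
(-1067 - 24481)/(20472 + m) = (-1067 - 24481)/(20472 - 9376) = -25548/11096 = -25548*1/11096 = -6387/2774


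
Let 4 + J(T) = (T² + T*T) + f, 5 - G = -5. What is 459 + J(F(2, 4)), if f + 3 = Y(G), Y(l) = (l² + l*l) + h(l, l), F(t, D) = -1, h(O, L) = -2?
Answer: 652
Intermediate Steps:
G = 10 (G = 5 - 1*(-5) = 5 + 5 = 10)
Y(l) = -2 + 2*l² (Y(l) = (l² + l*l) - 2 = (l² + l²) - 2 = 2*l² - 2 = -2 + 2*l²)
f = 195 (f = -3 + (-2 + 2*10²) = -3 + (-2 + 2*100) = -3 + (-2 + 200) = -3 + 198 = 195)
J(T) = 191 + 2*T² (J(T) = -4 + ((T² + T*T) + 195) = -4 + ((T² + T²) + 195) = -4 + (2*T² + 195) = -4 + (195 + 2*T²) = 191 + 2*T²)
459 + J(F(2, 4)) = 459 + (191 + 2*(-1)²) = 459 + (191 + 2*1) = 459 + (191 + 2) = 459 + 193 = 652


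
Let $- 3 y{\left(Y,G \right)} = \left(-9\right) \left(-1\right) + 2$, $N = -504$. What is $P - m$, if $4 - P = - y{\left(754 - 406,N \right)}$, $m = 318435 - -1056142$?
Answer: $- \frac{4123730}{3} \approx -1.3746 \cdot 10^{6}$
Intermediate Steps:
$m = 1374577$ ($m = 318435 + 1056142 = 1374577$)
$y{\left(Y,G \right)} = - \frac{11}{3}$ ($y{\left(Y,G \right)} = - \frac{\left(-9\right) \left(-1\right) + 2}{3} = - \frac{9 + 2}{3} = \left(- \frac{1}{3}\right) 11 = - \frac{11}{3}$)
$P = \frac{1}{3}$ ($P = 4 - \left(-1\right) \left(- \frac{11}{3}\right) = 4 - \frac{11}{3} = \frac{1}{3} \approx 0.33333$)
$P - m = \frac{1}{3} - 1374577 = - \frac{4123730}{3}$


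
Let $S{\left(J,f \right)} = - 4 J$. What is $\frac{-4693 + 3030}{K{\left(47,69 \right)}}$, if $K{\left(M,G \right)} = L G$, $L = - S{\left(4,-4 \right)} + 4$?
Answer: $- \frac{1663}{1380} \approx -1.2051$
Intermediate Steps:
$L = 20$ ($L = - \left(-4\right) 4 + 4 = \left(-1\right) \left(-16\right) + 4 = 16 + 4 = 20$)
$K{\left(M,G \right)} = 20 G$
$\frac{-4693 + 3030}{K{\left(47,69 \right)}} = \frac{-4693 + 3030}{20 \cdot 69} = - \frac{1663}{1380}$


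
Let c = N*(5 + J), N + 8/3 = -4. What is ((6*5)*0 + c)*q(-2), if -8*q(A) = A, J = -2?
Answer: -5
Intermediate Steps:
N = -20/3 (N = -8/3 - 4 = -20/3 ≈ -6.6667)
q(A) = -A/8
c = -20 (c = -20*(5 - 2)/3 = -20/3*3 = -20)
((6*5)*0 + c)*q(-2) = ((6*5)*0 - 20)*(-⅛*(-2)) = (30*0 - 20)*(¼) = (0 - 20)*(¼) = -20*¼ = -5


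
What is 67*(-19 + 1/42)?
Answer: -53399/42 ≈ -1271.4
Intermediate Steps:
67*(-19 + 1/42) = 67*(-797/42) = -53399/42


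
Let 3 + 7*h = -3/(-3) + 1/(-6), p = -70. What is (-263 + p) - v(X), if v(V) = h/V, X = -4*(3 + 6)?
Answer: -503509/1512 ≈ -333.01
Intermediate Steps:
X = -36 (X = -4*9 = -36)
h = -13/42 (h = -3/7 + (-3/(-3) + 1/(-6))/7 = -3/7 + (-3*(-⅓) + 1*(-⅙))/7 = -3/7 + (1 - ⅙)/7 = -3/7 + (⅐)*(⅚) = -3/7 + 5/42 = -13/42 ≈ -0.30952)
v(V) = -13/(42*V)
(-263 + p) - v(X) = (-263 - 70) - (-13)/(42*(-36)) = -333 - (-13)*(-1)/(42*36) = -333 - 1*13/1512 = -333 - 13/1512 = -503509/1512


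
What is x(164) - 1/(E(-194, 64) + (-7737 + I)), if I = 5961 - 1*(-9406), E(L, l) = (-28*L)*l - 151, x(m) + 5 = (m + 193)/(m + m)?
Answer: -455628269/116481656 ≈ -3.9116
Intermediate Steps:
x(m) = -5 + (193 + m)/(2*m) (x(m) = -5 + (m + 193)/(m + m) = -5 + (193 + m)/((2*m)) = -5 + (193 + m)*(1/(2*m)) = -5 + (193 + m)/(2*m))
E(L, l) = -151 - 28*L*l (E(L, l) = -28*L*l - 151 = -151 - 28*L*l)
I = 15367 (I = 5961 + 9406 = 15367)
x(164) - 1/(E(-194, 64) + (-7737 + I)) = (½)*(193 - 9*164)/164 - 1/((-151 - 28*(-194)*64) + (-7737 + 15367)) = (½)*(1/164)*(193 - 1476) - 1/((-151 + 347648) + 7630) = (½)*(1/164)*(-1283) - 1/(347497 + 7630) = -1283/328 - 1/355127 = -455628269/116481656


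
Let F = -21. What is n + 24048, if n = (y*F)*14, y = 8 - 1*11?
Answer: 24930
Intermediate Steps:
y = -3 (y = 8 - 11 = -3)
n = 882 (n = -3*(-21)*14 = 63*14 = 882)
n + 24048 = 882 + 24048 = 24930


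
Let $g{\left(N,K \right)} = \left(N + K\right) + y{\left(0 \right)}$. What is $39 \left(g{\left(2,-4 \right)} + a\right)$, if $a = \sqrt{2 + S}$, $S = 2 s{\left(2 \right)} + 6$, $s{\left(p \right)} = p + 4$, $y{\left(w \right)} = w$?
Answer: $-78 + 78 \sqrt{5} \approx 96.413$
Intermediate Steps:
$s{\left(p \right)} = 4 + p$
$g{\left(N,K \right)} = K + N$ ($g{\left(N,K \right)} = \left(N + K\right) + 0 = \left(K + N\right) + 0 = K + N$)
$S = 18$ ($S = 2 \left(4 + 2\right) + 6 = 2 \cdot 6 + 6 = 12 + 6 = 18$)
$a = 2 \sqrt{5}$ ($a = \sqrt{2 + 18} = \sqrt{20} = 2 \sqrt{5} \approx 4.4721$)
$39 \left(g{\left(2,-4 \right)} + a\right) = 39 \left(\left(-4 + 2\right) + 2 \sqrt{5}\right) = 39 \left(-2 + 2 \sqrt{5}\right) = -78 + 78 \sqrt{5}$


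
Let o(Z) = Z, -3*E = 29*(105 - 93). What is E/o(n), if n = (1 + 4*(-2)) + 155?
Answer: -29/37 ≈ -0.78378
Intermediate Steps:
n = 148 (n = (1 - 8) + 155 = -7 + 155 = 148)
E = -116 (E = -29*(105 - 93)/3 = -29*12/3 = -⅓*348 = -116)
E/o(n) = -116/148 = -116*1/148 = -29/37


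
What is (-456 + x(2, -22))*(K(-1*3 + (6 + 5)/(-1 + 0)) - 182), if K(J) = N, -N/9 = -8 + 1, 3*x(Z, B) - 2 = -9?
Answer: 163625/3 ≈ 54542.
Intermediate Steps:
x(Z, B) = -7/3 (x(Z, B) = ⅔ + (⅓)*(-9) = ⅔ - 3 = -7/3)
N = 63 (N = -9*(-8 + 1) = -9*(-7) = 63)
K(J) = 63
(-456 + x(2, -22))*(K(-1*3 + (6 + 5)/(-1 + 0)) - 182) = (-456 - 7/3)*(63 - 182) = -1375/3*(-119) = 163625/3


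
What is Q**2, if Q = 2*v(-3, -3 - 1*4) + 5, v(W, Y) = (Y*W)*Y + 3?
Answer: 80089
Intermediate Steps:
v(W, Y) = 3 + W*Y**2 (v(W, Y) = (W*Y)*Y + 3 = W*Y**2 + 3 = 3 + W*Y**2)
Q = -283 (Q = 2*(3 - 3*(-3 - 1*4)**2) + 5 = 2*(3 - 3*(-3 - 4)**2) + 5 = 2*(3 - 3*(-7)**2) + 5 = 2*(3 - 3*49) + 5 = 2*(3 - 147) + 5 = 2*(-144) + 5 = -288 + 5 = -283)
Q**2 = (-283)**2 = 80089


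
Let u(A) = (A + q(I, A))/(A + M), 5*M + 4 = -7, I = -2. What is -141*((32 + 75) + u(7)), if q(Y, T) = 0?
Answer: -122341/8 ≈ -15293.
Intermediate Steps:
M = -11/5 (M = -⅘ + (⅕)*(-7) = -⅘ - 7/5 = -11/5 ≈ -2.2000)
u(A) = A/(-11/5 + A) (u(A) = (A + 0)/(A - 11/5) = A/(-11/5 + A))
-141*((32 + 75) + u(7)) = -141*((32 + 75) + 5*7/(-11 + 5*7)) = -141*(107 + 5*7/(-11 + 35)) = -141*(107 + 5*7/24) = -141*(107 + 5*7*(1/24)) = -141*(107 + 35/24) = -141*2603/24 = -122341/8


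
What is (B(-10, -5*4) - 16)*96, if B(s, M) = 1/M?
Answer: -7704/5 ≈ -1540.8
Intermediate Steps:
(B(-10, -5*4) - 16)*96 = (1/(-5*4) - 16)*96 = (1/(-20) - 16)*96 = (-1/20 - 16)*96 = -321/20*96 = -7704/5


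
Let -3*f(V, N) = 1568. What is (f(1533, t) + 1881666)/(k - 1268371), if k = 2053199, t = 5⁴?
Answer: 2821715/1177242 ≈ 2.3969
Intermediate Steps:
t = 625
f(V, N) = -1568/3 (f(V, N) = -⅓*1568 = -1568/3)
(f(1533, t) + 1881666)/(k - 1268371) = (-1568/3 + 1881666)/(2053199 - 1268371) = (5643430/3)/784828 = (5643430/3)*(1/784828) = 2821715/1177242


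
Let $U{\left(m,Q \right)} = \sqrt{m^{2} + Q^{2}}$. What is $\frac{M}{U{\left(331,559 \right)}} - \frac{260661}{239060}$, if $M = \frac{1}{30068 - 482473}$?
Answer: $- \frac{260661}{239060} - \frac{\sqrt{422042}}{190933911010} \approx -1.0904$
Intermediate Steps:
$M = - \frac{1}{452405}$ ($M = \frac{1}{-452405} = - \frac{1}{452405} \approx -2.2104 \cdot 10^{-6}$)
$U{\left(m,Q \right)} = \sqrt{Q^{2} + m^{2}}$
$\frac{M}{U{\left(331,559 \right)}} - \frac{260661}{239060} = - \frac{1}{452405 \sqrt{559^{2} + 331^{2}}} - \frac{260661}{239060} = - \frac{1}{452405 \sqrt{312481 + 109561}} - \frac{260661}{239060} = - \frac{1}{452405 \sqrt{422042}} - \frac{260661}{239060} = - \frac{\frac{1}{422042} \sqrt{422042}}{452405} - \frac{260661}{239060} = - \frac{\sqrt{422042}}{190933911010} - \frac{260661}{239060} = - \frac{260661}{239060} - \frac{\sqrt{422042}}{190933911010}$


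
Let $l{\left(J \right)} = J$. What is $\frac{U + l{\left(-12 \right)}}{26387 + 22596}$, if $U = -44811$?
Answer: $- \frac{44823}{48983} \approx -0.91507$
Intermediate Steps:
$\frac{U + l{\left(-12 \right)}}{26387 + 22596} = \frac{-44811 - 12}{26387 + 22596} = - \frac{44823}{48983}$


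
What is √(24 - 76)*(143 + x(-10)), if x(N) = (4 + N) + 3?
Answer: 280*I*√13 ≈ 1009.6*I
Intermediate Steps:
x(N) = 7 + N
√(24 - 76)*(143 + x(-10)) = √(24 - 76)*(143 + (7 - 10)) = √(-52)*(143 - 3) = (2*I*√13)*140 = 280*I*√13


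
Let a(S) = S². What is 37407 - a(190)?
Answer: 1307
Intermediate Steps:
37407 - a(190) = 37407 - 1*190² = 37407 - 1*36100 = 37407 - 36100 = 1307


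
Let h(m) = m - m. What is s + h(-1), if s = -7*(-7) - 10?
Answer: 39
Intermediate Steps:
s = 39 (s = 49 - 10 = 39)
h(m) = 0
s + h(-1) = 39 + 0 = 39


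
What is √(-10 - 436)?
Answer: I*√446 ≈ 21.119*I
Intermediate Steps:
√(-10 - 436) = √(-446) = I*√446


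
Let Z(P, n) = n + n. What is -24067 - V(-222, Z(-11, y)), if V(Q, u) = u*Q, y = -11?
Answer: -28951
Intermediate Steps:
Z(P, n) = 2*n
V(Q, u) = Q*u
-24067 - V(-222, Z(-11, y)) = -24067 - (-222)*2*(-11) = -24067 - (-222)*(-22) = -24067 - 1*4884 = -24067 - 4884 = -28951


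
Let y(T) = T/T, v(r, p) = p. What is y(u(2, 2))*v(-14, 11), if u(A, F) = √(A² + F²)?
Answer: 11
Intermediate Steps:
y(T) = 1
y(u(2, 2))*v(-14, 11) = 1*11 = 11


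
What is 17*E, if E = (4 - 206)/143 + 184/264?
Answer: -5219/429 ≈ -12.165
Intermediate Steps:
E = -307/429 (E = -202*1/143 + 184*(1/264) = -202/143 + 23/33 = -307/429 ≈ -0.71562)
17*E = 17*(-307/429) = -5219/429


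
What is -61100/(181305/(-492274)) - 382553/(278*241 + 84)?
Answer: 23736695367331/143085906 ≈ 1.6589e+5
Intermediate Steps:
-61100/(181305/(-492274)) - 382553/(278*241 + 84) = -61100/(181305*(-1/492274)) - 382553/(66998 + 84) = -61100/(-181305/492274) - 382553/67082 = -61100*(-492274/181305) - 382553*1/67082 = 6015588280/36261 - 382553/67082 = 23736695367331/143085906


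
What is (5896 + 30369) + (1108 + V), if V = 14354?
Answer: 51727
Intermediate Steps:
(5896 + 30369) + (1108 + V) = (5896 + 30369) + (1108 + 14354) = 36265 + 15462 = 51727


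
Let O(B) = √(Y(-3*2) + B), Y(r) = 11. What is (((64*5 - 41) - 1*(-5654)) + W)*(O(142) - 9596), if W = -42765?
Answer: 353439872 - 110496*√17 ≈ 3.5298e+8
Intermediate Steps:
O(B) = √(11 + B)
(((64*5 - 41) - 1*(-5654)) + W)*(O(142) - 9596) = (((64*5 - 41) - 1*(-5654)) - 42765)*(√(11 + 142) - 9596) = (((320 - 41) + 5654) - 42765)*(√153 - 9596) = ((279 + 5654) - 42765)*(3*√17 - 9596) = (5933 - 42765)*(-9596 + 3*√17) = -36832*(-9596 + 3*√17) = 353439872 - 110496*√17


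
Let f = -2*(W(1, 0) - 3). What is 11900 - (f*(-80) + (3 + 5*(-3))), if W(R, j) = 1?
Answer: 12232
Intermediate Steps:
f = 4 (f = -2*(1 - 3) = -2*(-2) = 4)
11900 - (f*(-80) + (3 + 5*(-3))) = 11900 - (4*(-80) + (3 + 5*(-3))) = 11900 - (-320 + (3 - 15)) = 11900 - (-320 - 12) = 11900 - 1*(-332) = 11900 + 332 = 12232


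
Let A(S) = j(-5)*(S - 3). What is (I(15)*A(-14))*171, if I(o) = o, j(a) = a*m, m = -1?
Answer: -218025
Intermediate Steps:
j(a) = -a (j(a) = a*(-1) = -a)
A(S) = -15 + 5*S (A(S) = (-1*(-5))*(S - 3) = 5*(-3 + S) = -15 + 5*S)
(I(15)*A(-14))*171 = (15*(-15 + 5*(-14)))*171 = (15*(-15 - 70))*171 = (15*(-85))*171 = -1275*171 = -218025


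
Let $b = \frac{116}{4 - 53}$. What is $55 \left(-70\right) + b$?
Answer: $- \frac{188766}{49} \approx -3852.4$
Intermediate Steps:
$b = - \frac{116}{49}$ ($b = \frac{116}{-49} = 116 \left(- \frac{1}{49}\right) = - \frac{116}{49} \approx -2.3673$)
$55 \left(-70\right) + b = 55 \left(-70\right) - \frac{116}{49} = -3850 - \frac{116}{49} = - \frac{188766}{49}$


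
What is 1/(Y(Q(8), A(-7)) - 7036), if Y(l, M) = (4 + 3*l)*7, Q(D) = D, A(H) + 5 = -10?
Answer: -1/6840 ≈ -0.00014620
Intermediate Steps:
A(H) = -15 (A(H) = -5 - 10 = -15)
Y(l, M) = 28 + 21*l
1/(Y(Q(8), A(-7)) - 7036) = 1/((28 + 21*8) - 7036) = 1/((28 + 168) - 7036) = 1/(196 - 7036) = 1/(-6840) = -1/6840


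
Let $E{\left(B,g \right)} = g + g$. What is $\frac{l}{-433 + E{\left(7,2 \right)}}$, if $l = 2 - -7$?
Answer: $- \frac{3}{143} \approx -0.020979$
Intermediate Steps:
$E{\left(B,g \right)} = 2 g$
$l = 9$ ($l = 2 + 7 = 9$)
$\frac{l}{-433 + E{\left(7,2 \right)}} = \frac{9}{-433 + 2 \cdot 2} = \frac{9}{-433 + 4} = \frac{9}{-429} = 9 \left(- \frac{1}{429}\right) = - \frac{3}{143}$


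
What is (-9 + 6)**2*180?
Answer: 1620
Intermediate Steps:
(-9 + 6)**2*180 = (-3)**2*180 = 9*180 = 1620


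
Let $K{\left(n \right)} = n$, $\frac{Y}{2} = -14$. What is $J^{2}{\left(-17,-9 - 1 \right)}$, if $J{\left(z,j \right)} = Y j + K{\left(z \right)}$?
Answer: $69169$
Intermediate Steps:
$Y = -28$ ($Y = 2 \left(-14\right) = -28$)
$J{\left(z,j \right)} = z - 28 j$ ($J{\left(z,j \right)} = - 28 j + z = z - 28 j$)
$J^{2}{\left(-17,-9 - 1 \right)} = \left(-17 - 28 \left(-9 - 1\right)\right)^{2} = \left(-17 - -280\right)^{2} = \left(-17 + 280\right)^{2} = 263^{2} = 69169$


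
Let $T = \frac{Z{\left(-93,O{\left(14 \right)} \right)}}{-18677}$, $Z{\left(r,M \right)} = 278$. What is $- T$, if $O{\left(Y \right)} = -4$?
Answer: $\frac{278}{18677} \approx 0.014885$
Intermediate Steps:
$T = - \frac{278}{18677}$ ($T = \frac{278}{-18677} = 278 \left(- \frac{1}{18677}\right) = - \frac{278}{18677} \approx -0.014885$)
$- T = \left(-1\right) \left(- \frac{278}{18677}\right) = \frac{278}{18677}$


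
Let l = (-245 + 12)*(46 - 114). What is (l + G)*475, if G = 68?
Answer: 7558200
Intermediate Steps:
l = 15844 (l = -233*(-68) = 15844)
(l + G)*475 = (15844 + 68)*475 = 15912*475 = 7558200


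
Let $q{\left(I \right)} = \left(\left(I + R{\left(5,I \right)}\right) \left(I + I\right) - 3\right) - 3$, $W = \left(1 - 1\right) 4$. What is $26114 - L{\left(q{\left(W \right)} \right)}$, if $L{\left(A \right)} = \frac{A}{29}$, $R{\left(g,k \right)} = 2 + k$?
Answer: $\frac{757312}{29} \approx 26114.0$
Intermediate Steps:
$W = 0$ ($W = 0 \cdot 4 = 0$)
$q{\left(I \right)} = -6 + 2 I \left(2 + 2 I\right)$ ($q{\left(I \right)} = \left(\left(I + \left(2 + I\right)\right) \left(I + I\right) - 3\right) - 3 = \left(\left(2 + 2 I\right) 2 I - 3\right) - 3 = \left(2 I \left(2 + 2 I\right) - 3\right) - 3 = \left(-3 + 2 I \left(2 + 2 I\right)\right) - 3 = -6 + 2 I \left(2 + 2 I\right)$)
$L{\left(A \right)} = \frac{A}{29}$ ($L{\left(A \right)} = A \frac{1}{29} = \frac{A}{29}$)
$26114 - L{\left(q{\left(W \right)} \right)} = 26114 - \frac{-6 + 4 \cdot 0 + 4 \cdot 0^{2}}{29} = 26114 - \frac{-6 + 0 + 4 \cdot 0}{29} = 26114 - \frac{-6 + 0 + 0}{29} = 26114 - \frac{1}{29} \left(-6\right) = 26114 - - \frac{6}{29} = 26114 + \frac{6}{29} = \frac{757312}{29}$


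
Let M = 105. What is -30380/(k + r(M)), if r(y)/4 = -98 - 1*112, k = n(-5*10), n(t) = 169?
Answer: 30380/671 ≈ 45.276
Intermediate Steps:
k = 169
r(y) = -840 (r(y) = 4*(-98 - 1*112) = 4*(-98 - 112) = 4*(-210) = -840)
-30380/(k + r(M)) = -30380/(169 - 840) = -30380/(-671) = -30380*(-1/671) = 30380/671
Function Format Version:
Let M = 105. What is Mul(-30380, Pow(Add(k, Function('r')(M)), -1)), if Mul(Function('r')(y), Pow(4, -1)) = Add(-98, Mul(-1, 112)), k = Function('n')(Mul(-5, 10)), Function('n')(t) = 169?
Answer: Rational(30380, 671) ≈ 45.276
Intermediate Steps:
k = 169
Function('r')(y) = -840 (Function('r')(y) = Mul(4, Add(-98, Mul(-1, 112))) = Mul(4, Add(-98, -112)) = Mul(4, -210) = -840)
Mul(-30380, Pow(Add(k, Function('r')(M)), -1)) = Mul(-30380, Pow(Add(169, -840), -1)) = Mul(-30380, Pow(-671, -1)) = Mul(-30380, Rational(-1, 671)) = Rational(30380, 671)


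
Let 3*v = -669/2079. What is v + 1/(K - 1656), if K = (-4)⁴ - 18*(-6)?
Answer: -290195/2686068 ≈ -0.10804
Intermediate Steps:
v = -223/2079 (v = (-669/2079)/3 = (-669*1/2079)/3 = (⅓)*(-223/693) = -223/2079 ≈ -0.10726)
K = 364 (K = 256 + 108 = 364)
v + 1/(K - 1656) = -223/2079 + 1/(364 - 1656) = -223/2079 + 1/(-1292) = -223/2079 - 1/1292 = -290195/2686068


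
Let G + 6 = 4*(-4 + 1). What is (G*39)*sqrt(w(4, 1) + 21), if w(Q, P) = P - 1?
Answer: -702*sqrt(21) ≈ -3217.0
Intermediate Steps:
G = -18 (G = -6 + 4*(-4 + 1) = -6 + 4*(-3) = -6 - 12 = -18)
w(Q, P) = -1 + P
(G*39)*sqrt(w(4, 1) + 21) = (-18*39)*sqrt((-1 + 1) + 21) = -702*sqrt(0 + 21) = -702*sqrt(21)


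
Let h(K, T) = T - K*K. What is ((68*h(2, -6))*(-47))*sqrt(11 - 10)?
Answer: 31960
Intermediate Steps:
h(K, T) = T - K**2
((68*h(2, -6))*(-47))*sqrt(11 - 10) = ((68*(-6 - 1*2**2))*(-47))*sqrt(11 - 10) = ((68*(-6 - 1*4))*(-47))*sqrt(1) = ((68*(-6 - 4))*(-47))*1 = ((68*(-10))*(-47))*1 = -680*(-47)*1 = 31960*1 = 31960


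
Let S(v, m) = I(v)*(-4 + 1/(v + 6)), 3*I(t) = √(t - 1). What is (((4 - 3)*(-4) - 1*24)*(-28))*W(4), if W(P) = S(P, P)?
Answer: -5096*√3/5 ≈ -1765.3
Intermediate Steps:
I(t) = √(-1 + t)/3 (I(t) = √(t - 1)/3 = √(-1 + t)/3)
S(v, m) = √(-1 + v)*(-4 + 1/(6 + v))/3 (S(v, m) = (√(-1 + v)/3)*(-4 + 1/(v + 6)) = (√(-1 + v)/3)*(-4 + 1/(6 + v)) = √(-1 + v)*(-4 + 1/(6 + v))/3)
W(P) = √(-1 + P)*(-23 - 4*P)/(3*(6 + P))
(((4 - 3)*(-4) - 1*24)*(-28))*W(4) = (((4 - 3)*(-4) - 1*24)*(-28))*(√(-1 + 4)*(-23 - 4*4)/(3*(6 + 4))) = ((1*(-4) - 24)*(-28))*((⅓)*√3*(-23 - 16)/10) = ((-4 - 24)*(-28))*((⅓)*√3*(⅒)*(-39)) = (-28*(-28))*(-13*√3/10) = 784*(-13*√3/10) = -5096*√3/5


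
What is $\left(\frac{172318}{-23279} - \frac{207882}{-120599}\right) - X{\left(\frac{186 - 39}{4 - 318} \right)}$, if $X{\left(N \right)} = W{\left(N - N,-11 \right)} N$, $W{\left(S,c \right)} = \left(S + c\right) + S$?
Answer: $- \frac{9545422132513}{881531173994} \approx -10.828$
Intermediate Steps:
$W{\left(S,c \right)} = c + 2 S$
$X{\left(N \right)} = - 11 N$ ($X{\left(N \right)} = \left(-11 + 2 \left(N - N\right)\right) N = \left(-11 + 2 \cdot 0\right) N = \left(-11 + 0\right) N = - 11 N$)
$\left(\frac{172318}{-23279} - \frac{207882}{-120599}\right) - X{\left(\frac{186 - 39}{4 - 318} \right)} = \left(\frac{172318}{-23279} - \frac{207882}{-120599}\right) - - 11 \frac{186 - 39}{4 - 318} = \left(172318 \left(- \frac{1}{23279}\right) - - \frac{207882}{120599}\right) - - 11 \frac{147}{-314} = \left(- \frac{172318}{23279} + \frac{207882}{120599}\right) - - 11 \cdot 147 \left(- \frac{1}{314}\right) = - \frac{15942093404}{2807424121} - \left(-11\right) \left(- \frac{147}{314}\right) = - \frac{15942093404}{2807424121} - \frac{1617}{314} = - \frac{9545422132513}{881531173994}$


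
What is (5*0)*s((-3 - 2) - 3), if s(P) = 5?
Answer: 0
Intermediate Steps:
(5*0)*s((-3 - 2) - 3) = (5*0)*5 = 0*5 = 0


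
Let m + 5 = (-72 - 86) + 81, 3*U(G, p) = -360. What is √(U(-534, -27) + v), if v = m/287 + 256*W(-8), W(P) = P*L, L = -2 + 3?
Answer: I*√106246/7 ≈ 46.565*I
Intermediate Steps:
L = 1
U(G, p) = -120 (U(G, p) = (⅓)*(-360) = -120)
m = -82 (m = -5 + ((-72 - 86) + 81) = -5 + (-158 + 81) = -5 - 77 = -82)
W(P) = P (W(P) = P*1 = P)
v = -14338/7 (v = -82/287 + 256*(-8) = -82*1/287 - 2048 = -2/7 - 2048 = -14338/7 ≈ -2048.3)
√(U(-534, -27) + v) = √(-120 - 14338/7) = √(-15178/7) = I*√106246/7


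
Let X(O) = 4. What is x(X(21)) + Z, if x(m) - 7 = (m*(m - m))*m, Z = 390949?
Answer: 390956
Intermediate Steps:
x(m) = 7 (x(m) = 7 + (m*(m - m))*m = 7 + (m*0)*m = 7 + 0*m = 7 + 0 = 7)
x(X(21)) + Z = 7 + 390949 = 390956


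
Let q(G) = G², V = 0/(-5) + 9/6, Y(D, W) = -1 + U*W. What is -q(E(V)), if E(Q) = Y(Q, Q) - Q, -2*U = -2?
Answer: -1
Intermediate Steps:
U = 1 (U = -½*(-2) = 1)
Y(D, W) = -1 + W (Y(D, W) = -1 + 1*W = -1 + W)
V = 3/2 (V = 0*(-⅕) + 9*(⅙) = 0 + 3/2 = 3/2 ≈ 1.5000)
E(Q) = -1 (E(Q) = (-1 + Q) - Q = -1)
-q(E(V)) = -1*(-1)² = -1*1 = -1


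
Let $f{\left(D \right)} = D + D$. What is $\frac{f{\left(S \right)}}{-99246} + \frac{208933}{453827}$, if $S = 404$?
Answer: $\frac{10184536151}{22520257221} \approx 0.45224$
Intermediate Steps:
$f{\left(D \right)} = 2 D$
$\frac{f{\left(S \right)}}{-99246} + \frac{208933}{453827} = \frac{2 \cdot 404}{-99246} + \frac{208933}{453827} = 808 \left(- \frac{1}{99246}\right) + 208933 \cdot \frac{1}{453827} = - \frac{404}{49623} + \frac{208933}{453827} = \frac{10184536151}{22520257221}$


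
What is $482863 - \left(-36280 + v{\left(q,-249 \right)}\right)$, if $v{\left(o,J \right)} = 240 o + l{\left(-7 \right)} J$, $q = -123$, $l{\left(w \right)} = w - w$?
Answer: $548663$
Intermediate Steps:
$l{\left(w \right)} = 0$
$v{\left(o,J \right)} = 240 o$ ($v{\left(o,J \right)} = 240 o + 0 J = 240 o + 0 = 240 o$)
$482863 - \left(-36280 + v{\left(q,-249 \right)}\right) = 482863 + \left(36280 - 240 \left(-123\right)\right) = 482863 + \left(36280 - -29520\right) = 482863 + \left(36280 + 29520\right) = 482863 + 65800 = 548663$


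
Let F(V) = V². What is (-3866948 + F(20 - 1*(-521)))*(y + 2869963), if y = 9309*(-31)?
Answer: -9226555645528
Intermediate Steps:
y = -288579
(-3866948 + F(20 - 1*(-521)))*(y + 2869963) = (-3866948 + (20 - 1*(-521))²)*(-288579 + 2869963) = (-3866948 + (20 + 521)²)*2581384 = (-3866948 + 541²)*2581384 = (-3866948 + 292681)*2581384 = -3574267*2581384 = -9226555645528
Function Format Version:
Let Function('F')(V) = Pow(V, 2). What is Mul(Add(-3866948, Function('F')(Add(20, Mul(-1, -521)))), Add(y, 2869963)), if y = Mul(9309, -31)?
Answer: -9226555645528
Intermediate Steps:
y = -288579
Mul(Add(-3866948, Function('F')(Add(20, Mul(-1, -521)))), Add(y, 2869963)) = Mul(Add(-3866948, Pow(Add(20, Mul(-1, -521)), 2)), Add(-288579, 2869963)) = Mul(Add(-3866948, Pow(Add(20, 521), 2)), 2581384) = Mul(Add(-3866948, Pow(541, 2)), 2581384) = Mul(Add(-3866948, 292681), 2581384) = Mul(-3574267, 2581384) = -9226555645528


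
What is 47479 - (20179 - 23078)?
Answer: 50378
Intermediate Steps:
47479 - (20179 - 23078) = 47479 - 1*(-2899) = 47479 + 2899 = 50378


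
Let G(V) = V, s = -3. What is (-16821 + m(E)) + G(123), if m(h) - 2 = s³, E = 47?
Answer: -16723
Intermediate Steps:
m(h) = -25 (m(h) = 2 + (-3)³ = 2 - 27 = -25)
(-16821 + m(E)) + G(123) = (-16821 - 25) + 123 = -16846 + 123 = -16723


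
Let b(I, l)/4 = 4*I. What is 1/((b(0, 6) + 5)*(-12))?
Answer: -1/60 ≈ -0.016667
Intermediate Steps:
b(I, l) = 16*I (b(I, l) = 4*(4*I) = 16*I)
1/((b(0, 6) + 5)*(-12)) = 1/((16*0 + 5)*(-12)) = 1/((0 + 5)*(-12)) = 1/(5*(-12)) = 1/(-60) = -1/60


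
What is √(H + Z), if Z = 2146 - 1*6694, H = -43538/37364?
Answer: I*√1587736568410/18682 ≈ 67.448*I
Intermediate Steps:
H = -21769/18682 (H = -43538*1/37364 = -21769/18682 ≈ -1.1652)
Z = -4548 (Z = 2146 - 6694 = -4548)
√(H + Z) = √(-21769/18682 - 4548) = √(-84987505/18682) = I*√1587736568410/18682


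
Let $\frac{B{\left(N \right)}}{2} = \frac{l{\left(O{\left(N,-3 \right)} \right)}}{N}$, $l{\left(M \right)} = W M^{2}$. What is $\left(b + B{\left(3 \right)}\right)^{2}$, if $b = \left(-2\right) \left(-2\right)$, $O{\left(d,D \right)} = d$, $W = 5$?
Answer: $1156$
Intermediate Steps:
$b = 4$
$l{\left(M \right)} = 5 M^{2}$
$B{\left(N \right)} = 10 N$ ($B{\left(N \right)} = 2 \frac{5 N^{2}}{N} = 2 \cdot 5 N = 10 N$)
$\left(b + B{\left(3 \right)}\right)^{2} = \left(4 + 10 \cdot 3\right)^{2} = \left(4 + 30\right)^{2} = 34^{2} = 1156$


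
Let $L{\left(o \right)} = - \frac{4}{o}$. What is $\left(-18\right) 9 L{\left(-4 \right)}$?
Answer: $-162$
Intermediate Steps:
$\left(-18\right) 9 L{\left(-4 \right)} = \left(-18\right) 9 \left(- \frac{4}{-4}\right) = - 162 \left(\left(-4\right) \left(- \frac{1}{4}\right)\right) = \left(-162\right) 1 = -162$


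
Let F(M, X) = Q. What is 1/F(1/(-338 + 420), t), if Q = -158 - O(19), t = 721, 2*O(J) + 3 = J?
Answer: -1/166 ≈ -0.0060241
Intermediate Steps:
O(J) = -3/2 + J/2
Q = -166 (Q = -158 - (-3/2 + (½)*19) = -158 - (-3/2 + 19/2) = -158 - 1*8 = -158 - 8 = -166)
F(M, X) = -166
1/F(1/(-338 + 420), t) = 1/(-166) = -1/166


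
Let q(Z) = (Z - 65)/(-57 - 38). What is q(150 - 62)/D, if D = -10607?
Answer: 23/1007665 ≈ 2.2825e-5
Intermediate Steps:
q(Z) = 13/19 - Z/95 (q(Z) = (-65 + Z)/(-95) = (-65 + Z)*(-1/95) = 13/19 - Z/95)
q(150 - 62)/D = (13/19 - (150 - 62)/95)/(-10607) = (13/19 - 1/95*88)*(-1/10607) = (13/19 - 88/95)*(-1/10607) = -23/95*(-1/10607) = 23/1007665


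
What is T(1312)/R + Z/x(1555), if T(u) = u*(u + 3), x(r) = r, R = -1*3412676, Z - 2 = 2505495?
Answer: 52120528473/32357995 ≈ 1610.7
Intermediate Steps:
Z = 2505497 (Z = 2 + 2505495 = 2505497)
R = -3412676
T(u) = u*(3 + u)
T(1312)/R + Z/x(1555) = (1312*(3 + 1312))/(-3412676) + 2505497/1555 = (1312*1315)*(-1/3412676) + 2505497*(1/1555) = 1725280*(-1/3412676) + 2505497/1555 = -10520/20809 + 2505497/1555 = 52120528473/32357995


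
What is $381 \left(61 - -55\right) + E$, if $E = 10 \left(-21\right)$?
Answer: $43986$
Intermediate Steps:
$E = -210$
$381 \left(61 - -55\right) + E = 381 \left(61 - -55\right) - 210 = 381 \left(61 + 55\right) - 210 = 381 \cdot 116 - 210 = 44196 - 210 = 43986$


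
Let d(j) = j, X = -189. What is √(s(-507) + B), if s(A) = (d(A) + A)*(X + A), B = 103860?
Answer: 6*√22489 ≈ 899.78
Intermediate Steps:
s(A) = 2*A*(-189 + A) (s(A) = (A + A)*(-189 + A) = (2*A)*(-189 + A) = 2*A*(-189 + A))
√(s(-507) + B) = √(2*(-507)*(-189 - 507) + 103860) = √(2*(-507)*(-696) + 103860) = √(705744 + 103860) = √809604 = 6*√22489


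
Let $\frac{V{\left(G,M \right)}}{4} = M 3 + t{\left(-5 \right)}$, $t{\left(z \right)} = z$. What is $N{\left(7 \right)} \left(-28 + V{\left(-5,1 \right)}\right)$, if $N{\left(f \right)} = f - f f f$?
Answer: $12096$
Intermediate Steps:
$N{\left(f \right)} = f - f^{3}$ ($N{\left(f \right)} = f - f^{2} f = f - f^{3}$)
$V{\left(G,M \right)} = -20 + 12 M$ ($V{\left(G,M \right)} = 4 \left(M 3 - 5\right) = 4 \left(3 M - 5\right) = 4 \left(-5 + 3 M\right) = -20 + 12 M$)
$N{\left(7 \right)} \left(-28 + V{\left(-5,1 \right)}\right) = \left(7 - 7^{3}\right) \left(-28 + \left(-20 + 12 \cdot 1\right)\right) = \left(7 - 343\right) \left(-28 + \left(-20 + 12\right)\right) = \left(7 - 343\right) \left(-28 - 8\right) = \left(-336\right) \left(-36\right) = 12096$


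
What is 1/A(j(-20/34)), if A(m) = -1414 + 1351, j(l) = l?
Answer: -1/63 ≈ -0.015873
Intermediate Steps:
A(m) = -63
1/A(j(-20/34)) = 1/(-63) = -1/63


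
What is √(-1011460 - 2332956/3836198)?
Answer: I*√3721268540469044782/1918099 ≈ 1005.7*I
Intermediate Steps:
√(-1011460 - 2332956/3836198) = √(-1011460 - 2332956*1/3836198) = √(-1011460 - 1166478/1918099) = √(-1940081581018/1918099) = I*√3721268540469044782/1918099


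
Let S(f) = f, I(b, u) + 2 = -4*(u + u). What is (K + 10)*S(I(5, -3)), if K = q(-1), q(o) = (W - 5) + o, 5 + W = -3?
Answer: -88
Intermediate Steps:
W = -8 (W = -5 - 3 = -8)
I(b, u) = -2 - 8*u (I(b, u) = -2 - 4*(u + u) = -2 - 8*u)
q(o) = -13 + o (q(o) = (-8 - 5) + o = -13 + o)
K = -14 (K = -13 - 1 = -14)
(K + 10)*S(I(5, -3)) = (-14 + 10)*(-2 - 8*(-3)) = -4*(-2 + 24) = -4*22 = -88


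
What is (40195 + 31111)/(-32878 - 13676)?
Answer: -35653/23277 ≈ -1.5317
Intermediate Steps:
(40195 + 31111)/(-32878 - 13676) = 71306/(-46554) = 71306*(-1/46554) = -35653/23277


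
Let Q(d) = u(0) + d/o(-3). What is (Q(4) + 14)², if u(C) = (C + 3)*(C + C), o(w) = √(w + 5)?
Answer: 204 + 56*√2 ≈ 283.20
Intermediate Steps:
o(w) = √(5 + w)
u(C) = 2*C*(3 + C) (u(C) = (3 + C)*(2*C) = 2*C*(3 + C))
Q(d) = d*√2/2 (Q(d) = 2*0*(3 + 0) + d/(√(5 - 3)) = 2*0*3 + d/(√2) = 0 + d*(√2/2) = 0 + d*√2/2 = d*√2/2)
(Q(4) + 14)² = ((½)*4*√2 + 14)² = (2*√2 + 14)² = (14 + 2*√2)²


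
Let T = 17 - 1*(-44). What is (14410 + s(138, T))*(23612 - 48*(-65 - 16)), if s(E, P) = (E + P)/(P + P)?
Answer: 24175511250/61 ≈ 3.9632e+8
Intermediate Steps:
T = 61 (T = 17 + 44 = 61)
s(E, P) = (E + P)/(2*P) (s(E, P) = (E + P)/((2*P)) = (E + P)*(1/(2*P)) = (E + P)/(2*P))
(14410 + s(138, T))*(23612 - 48*(-65 - 16)) = (14410 + (½)*(138 + 61)/61)*(23612 - 48*(-65 - 16)) = (14410 + (½)*(1/61)*199)*(23612 - 48*(-81)) = (14410 + 199/122)*(23612 + 3888) = (1758219/122)*27500 = 24175511250/61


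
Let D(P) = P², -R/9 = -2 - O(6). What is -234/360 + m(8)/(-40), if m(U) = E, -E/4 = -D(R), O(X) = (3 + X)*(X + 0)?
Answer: -101609/4 ≈ -25402.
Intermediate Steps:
O(X) = X*(3 + X) (O(X) = (3 + X)*X = X*(3 + X))
R = 504 (R = -9*(-2 - 6*(3 + 6)) = -9*(-2 - 6*9) = -9*(-2 - 1*54) = -9*(-2 - 54) = -9*(-56) = 504)
E = 1016064 (E = -(-4)*504² = -(-4)*254016 = -4*(-254016) = 1016064)
m(U) = 1016064
-234/360 + m(8)/(-40) = -234/360 + 1016064/(-40) = -234*1/360 + 1016064*(-1/40) = -13/20 - 127008/5 = -101609/4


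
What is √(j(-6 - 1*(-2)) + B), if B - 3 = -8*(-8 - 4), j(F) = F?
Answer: √95 ≈ 9.7468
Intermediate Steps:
B = 99 (B = 3 - 8*(-8 - 4) = 3 - 8*(-12) = 3 + 96 = 99)
√(j(-6 - 1*(-2)) + B) = √((-6 - 1*(-2)) + 99) = √((-6 + 2) + 99) = √(-4 + 99) = √95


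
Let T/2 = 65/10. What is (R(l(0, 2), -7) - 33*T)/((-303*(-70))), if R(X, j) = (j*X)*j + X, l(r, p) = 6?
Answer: -43/7070 ≈ -0.0060820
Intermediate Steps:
R(X, j) = X + X*j**2 (R(X, j) = (X*j)*j + X = X*j**2 + X = X + X*j**2)
T = 13 (T = 2*(65/10) = 2*(65*(1/10)) = 2*(13/2) = 13)
(R(l(0, 2), -7) - 33*T)/((-303*(-70))) = (6*(1 + (-7)**2) - 33*13)/((-303*(-70))) = (6*(1 + 49) - 429)/21210 = (6*50 - 429)*(1/21210) = (300 - 429)*(1/21210) = -129*1/21210 = -43/7070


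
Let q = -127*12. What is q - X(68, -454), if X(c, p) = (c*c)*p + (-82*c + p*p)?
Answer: 1897232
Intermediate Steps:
q = -1524
X(c, p) = p**2 - 82*c + p*c**2 (X(c, p) = c**2*p + (-82*c + p**2) = p*c**2 + (p**2 - 82*c) = p**2 - 82*c + p*c**2)
q - X(68, -454) = -1524 - ((-454)**2 - 82*68 - 454*68**2) = -1524 - (206116 - 5576 - 454*4624) = -1524 - (206116 - 5576 - 2099296) = -1524 - 1*(-1898756) = -1524 + 1898756 = 1897232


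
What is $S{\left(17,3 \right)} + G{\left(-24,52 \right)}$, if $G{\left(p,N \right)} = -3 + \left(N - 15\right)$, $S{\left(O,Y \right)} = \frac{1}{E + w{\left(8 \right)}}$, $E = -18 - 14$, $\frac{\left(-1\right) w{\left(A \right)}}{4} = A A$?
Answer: $\frac{9791}{288} \approx 33.997$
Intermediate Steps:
$w{\left(A \right)} = - 4 A^{2}$ ($w{\left(A \right)} = - 4 A A = - 4 A^{2}$)
$E = -32$
$S{\left(O,Y \right)} = - \frac{1}{288}$ ($S{\left(O,Y \right)} = \frac{1}{-32 - 4 \cdot 8^{2}} = \frac{1}{-32 - 256} = \frac{1}{-288} = - \frac{1}{288}$)
$G{\left(p,N \right)} = -18 + N$ ($G{\left(p,N \right)} = -3 + \left(N - 15\right) = -3 + \left(-15 + N\right) = -18 + N$)
$S{\left(17,3 \right)} + G{\left(-24,52 \right)} = - \frac{1}{288} + \left(-18 + 52\right) = - \frac{1}{288} + 34 = \frac{9791}{288}$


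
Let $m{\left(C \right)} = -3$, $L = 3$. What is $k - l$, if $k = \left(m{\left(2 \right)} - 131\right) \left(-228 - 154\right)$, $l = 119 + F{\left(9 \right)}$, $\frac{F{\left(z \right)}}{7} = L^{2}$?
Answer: $51006$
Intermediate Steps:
$F{\left(z \right)} = 63$ ($F{\left(z \right)} = 7 \cdot 3^{2} = 7 \cdot 9 = 63$)
$l = 182$ ($l = 119 + 63 = 182$)
$k = 51188$ ($k = \left(-3 - 131\right) \left(-228 - 154\right) = \left(-134\right) \left(-382\right) = 51188$)
$k - l = 51188 - 182 = 51006$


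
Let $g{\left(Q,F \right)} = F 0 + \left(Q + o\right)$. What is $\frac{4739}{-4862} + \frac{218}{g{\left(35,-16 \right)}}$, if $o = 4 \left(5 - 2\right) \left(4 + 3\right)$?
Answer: $\frac{29175}{34034} \approx 0.85723$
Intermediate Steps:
$o = 84$ ($o = 4 \cdot 3 \cdot 7 = 4 \cdot 21 = 84$)
$g{\left(Q,F \right)} = 84 + Q$ ($g{\left(Q,F \right)} = F 0 + \left(Q + 84\right) = 0 + \left(84 + Q\right) = 84 + Q$)
$\frac{4739}{-4862} + \frac{218}{g{\left(35,-16 \right)}} = \frac{4739}{-4862} + \frac{218}{84 + 35} = 4739 \left(- \frac{1}{4862}\right) + \frac{218}{119} = - \frac{4739}{4862} + 218 \cdot \frac{1}{119} = - \frac{4739}{4862} + \frac{218}{119} = \frac{29175}{34034}$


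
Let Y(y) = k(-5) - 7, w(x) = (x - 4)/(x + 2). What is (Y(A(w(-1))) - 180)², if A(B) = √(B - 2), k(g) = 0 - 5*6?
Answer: 47089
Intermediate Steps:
w(x) = (-4 + x)/(2 + x)
k(g) = -30 (k(g) = 0 - 30 = -30)
A(B) = √(-2 + B)
Y(y) = -37 (Y(y) = -30 - 7 = -37)
(Y(A(w(-1))) - 180)² = (-37 - 180)² = (-217)² = 47089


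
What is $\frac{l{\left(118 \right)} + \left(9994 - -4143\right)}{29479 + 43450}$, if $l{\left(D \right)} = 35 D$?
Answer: $\frac{18267}{72929} \approx 0.25048$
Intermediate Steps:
$\frac{l{\left(118 \right)} + \left(9994 - -4143\right)}{29479 + 43450} = \frac{35 \cdot 118 + \left(9994 - -4143\right)}{29479 + 43450} = \frac{4130 + \left(9994 + 4143\right)}{72929} = \left(4130 + 14137\right) \frac{1}{72929} = 18267 \cdot \frac{1}{72929} = \frac{18267}{72929}$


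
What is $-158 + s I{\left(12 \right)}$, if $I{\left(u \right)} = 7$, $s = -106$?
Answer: $-900$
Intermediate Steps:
$-158 + s I{\left(12 \right)} = -158 - 742 = -900$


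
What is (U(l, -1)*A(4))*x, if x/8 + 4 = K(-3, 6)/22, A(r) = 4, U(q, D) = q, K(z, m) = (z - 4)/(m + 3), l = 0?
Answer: 0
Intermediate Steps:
K(z, m) = (-4 + z)/(3 + m)
x = -3196/99 (x = -32 + 8*(((-4 - 3)/(3 + 6))/22) = -32 + 8*((-7/9)*(1/22)) = -32 + 8*(((⅑)*(-7))*(1/22)) = -32 + 8*(-7/9*1/22) = -32 + 8*(-7/198) = -32 - 28/99 = -3196/99 ≈ -32.283)
(U(l, -1)*A(4))*x = (0*4)*(-3196/99) = 0*(-3196/99) = 0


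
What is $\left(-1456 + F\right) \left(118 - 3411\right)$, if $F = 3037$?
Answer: $-5206233$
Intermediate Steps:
$\left(-1456 + F\right) \left(118 - 3411\right) = \left(-1456 + 3037\right) \left(118 - 3411\right) = 1581 \left(-3293\right) = -5206233$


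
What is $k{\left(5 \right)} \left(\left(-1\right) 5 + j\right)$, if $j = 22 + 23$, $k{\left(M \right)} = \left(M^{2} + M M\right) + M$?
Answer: $2200$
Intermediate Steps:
$k{\left(M \right)} = M + 2 M^{2}$ ($k{\left(M \right)} = \left(M^{2} + M^{2}\right) + M = 2 M^{2} + M = M + 2 M^{2}$)
$j = 45$
$k{\left(5 \right)} \left(\left(-1\right) 5 + j\right) = 5 \left(1 + 2 \cdot 5\right) \left(\left(-1\right) 5 + 45\right) = 5 \left(1 + 10\right) \left(-5 + 45\right) = 5 \cdot 11 \cdot 40 = 55 \cdot 40 = 2200$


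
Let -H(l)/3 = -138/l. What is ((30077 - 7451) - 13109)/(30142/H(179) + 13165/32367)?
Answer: 21254534991/29106490786 ≈ 0.73023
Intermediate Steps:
H(l) = 414/l (H(l) = -(-414)/l = 414/l)
((30077 - 7451) - 13109)/(30142/H(179) + 13165/32367) = ((30077 - 7451) - 13109)/(30142/((414/179)) + 13165/32367) = (22626 - 13109)/(30142/((414*(1/179))) + 13165*(1/32367)) = 9517/(30142/(414/179) + 13165/32367) = 9517/(30142*(179/414) + 13165/32367) = 9517/(2697709/207 + 13165/32367) = 9517/(29106490786/2233323) = 9517*(2233323/29106490786) = 21254534991/29106490786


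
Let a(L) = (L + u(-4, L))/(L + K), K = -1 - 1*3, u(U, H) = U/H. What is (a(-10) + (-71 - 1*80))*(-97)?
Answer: 510317/35 ≈ 14580.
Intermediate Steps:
K = -4 (K = -1 - 3 = -4)
a(L) = (L - 4/L)/(-4 + L) (a(L) = (L - 4/L)/(L - 4) = (L - 4/L)/(-4 + L))
(a(-10) + (-71 - 1*80))*(-97) = ((-4 + (-10)**2)/((-10)*(-4 - 10)) + (-71 - 1*80))*(-97) = (-1/10*(-4 + 100)/(-14) + (-71 - 80))*(-97) = (-1/10*(-1/14)*96 - 151)*(-97) = (24/35 - 151)*(-97) = -5261/35*(-97) = 510317/35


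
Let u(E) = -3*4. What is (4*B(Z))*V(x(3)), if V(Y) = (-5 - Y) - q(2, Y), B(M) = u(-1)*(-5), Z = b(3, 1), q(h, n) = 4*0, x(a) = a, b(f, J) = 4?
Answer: -1920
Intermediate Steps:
u(E) = -12
q(h, n) = 0
Z = 4
B(M) = 60 (B(M) = -12*(-5) = 60)
V(Y) = -5 - Y (V(Y) = (-5 - Y) - 1*0 = (-5 - Y) + 0 = -5 - Y)
(4*B(Z))*V(x(3)) = (4*60)*(-5 - 1*3) = 240*(-5 - 3) = 240*(-8) = -1920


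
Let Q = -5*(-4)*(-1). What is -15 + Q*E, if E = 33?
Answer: -675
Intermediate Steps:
Q = -20 (Q = 20*(-1) = -20)
-15 + Q*E = -15 - 20*33 = -15 - 660 = -675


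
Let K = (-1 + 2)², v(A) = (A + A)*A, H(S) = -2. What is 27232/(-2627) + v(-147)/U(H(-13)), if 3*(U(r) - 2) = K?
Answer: 1314326/71 ≈ 18512.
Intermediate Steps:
v(A) = 2*A² (v(A) = (2*A)*A = 2*A²)
K = 1 (K = 1² = 1)
U(r) = 7/3 (U(r) = 2 + (⅓)*1 = 2 + ⅓ = 7/3)
27232/(-2627) + v(-147)/U(H(-13)) = 27232/(-2627) + (2*(-147)²)/(7/3) = 27232*(-1/2627) + (2*21609)*(3/7) = -736/71 + 43218*(3/7) = -736/71 + 18522 = 1314326/71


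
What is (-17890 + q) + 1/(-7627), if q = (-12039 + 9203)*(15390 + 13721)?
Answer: -629812384123/7627 ≈ -8.2577e+7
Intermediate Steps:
q = -82558796 (q = -2836*29111 = -82558796)
(-17890 + q) + 1/(-7627) = (-17890 - 82558796) + 1/(-7627) = -82576686 - 1/7627 = -629812384123/7627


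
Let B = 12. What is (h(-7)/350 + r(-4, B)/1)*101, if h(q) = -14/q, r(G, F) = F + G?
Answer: 141501/175 ≈ 808.58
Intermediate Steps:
(h(-7)/350 + r(-4, B)/1)*101 = (-14/(-7)/350 + (12 - 4)/1)*101 = (-14*(-⅐)*(1/350) + 8*1)*101 = (2*(1/350) + 8)*101 = (1/175 + 8)*101 = (1401/175)*101 = 141501/175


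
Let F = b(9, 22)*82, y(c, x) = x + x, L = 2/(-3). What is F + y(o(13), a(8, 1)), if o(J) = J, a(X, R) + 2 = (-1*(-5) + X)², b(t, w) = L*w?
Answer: -2606/3 ≈ -868.67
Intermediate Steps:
L = -⅔ (L = 2*(-⅓) = -⅔ ≈ -0.66667)
b(t, w) = -2*w/3
a(X, R) = -2 + (5 + X)² (a(X, R) = -2 + (-1*(-5) + X)² = -2 + (5 + X)²)
y(c, x) = 2*x
F = -3608/3 (F = -⅔*22*82 = -44/3*82 = -3608/3 ≈ -1202.7)
F + y(o(13), a(8, 1)) = -3608/3 + 2*(-2 + (5 + 8)²) = -3608/3 + 2*(-2 + 13²) = -3608/3 + 2*(-2 + 169) = -3608/3 + 2*167 = -3608/3 + 334 = -2606/3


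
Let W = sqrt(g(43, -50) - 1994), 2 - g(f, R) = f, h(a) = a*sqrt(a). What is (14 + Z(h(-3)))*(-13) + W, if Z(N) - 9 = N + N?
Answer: -299 + I*sqrt(2035) + 78*I*sqrt(3) ≈ -299.0 + 180.21*I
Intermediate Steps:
h(a) = a**(3/2)
Z(N) = 9 + 2*N (Z(N) = 9 + (N + N) = 9 + 2*N)
g(f, R) = 2 - f
W = I*sqrt(2035) (W = sqrt((2 - 1*43) - 1994) = sqrt((2 - 43) - 1994) = sqrt(-41 - 1994) = sqrt(-2035) = I*sqrt(2035) ≈ 45.111*I)
(14 + Z(h(-3)))*(-13) + W = (14 + (9 + 2*(-3)**(3/2)))*(-13) + I*sqrt(2035) = (14 + (9 + 2*(-3*I*sqrt(3))))*(-13) + I*sqrt(2035) = (14 + (9 - 6*I*sqrt(3)))*(-13) + I*sqrt(2035) = (23 - 6*I*sqrt(3))*(-13) + I*sqrt(2035) = (-299 + 78*I*sqrt(3)) + I*sqrt(2035) = -299 + I*sqrt(2035) + 78*I*sqrt(3)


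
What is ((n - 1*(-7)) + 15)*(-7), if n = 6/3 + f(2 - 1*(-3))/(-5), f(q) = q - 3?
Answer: -826/5 ≈ -165.20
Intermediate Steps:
f(q) = -3 + q
n = 8/5 (n = 6/3 + (-3 + (2 - 1*(-3)))/(-5) = 6*(1/3) + (-3 + (2 + 3))*(-1/5) = 2 + (-3 + 5)*(-1/5) = 2 + 2*(-1/5) = 2 - 2/5 = 8/5 ≈ 1.6000)
((n - 1*(-7)) + 15)*(-7) = ((8/5 - 1*(-7)) + 15)*(-7) = ((8/5 + 7) + 15)*(-7) = (43/5 + 15)*(-7) = (118/5)*(-7) = -826/5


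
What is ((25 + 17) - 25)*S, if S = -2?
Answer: -34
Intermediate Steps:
((25 + 17) - 25)*S = ((25 + 17) - 25)*(-2) = (42 - 25)*(-2) = 17*(-2) = -34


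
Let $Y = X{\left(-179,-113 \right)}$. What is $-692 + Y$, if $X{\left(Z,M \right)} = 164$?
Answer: $-528$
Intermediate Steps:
$Y = 164$
$-692 + Y = -692 + 164 = -528$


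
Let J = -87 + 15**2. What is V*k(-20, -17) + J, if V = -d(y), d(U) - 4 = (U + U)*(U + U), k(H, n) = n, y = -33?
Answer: 74258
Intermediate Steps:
d(U) = 4 + 4*U**2 (d(U) = 4 + (U + U)*(U + U) = 4 + (2*U)*(2*U) = 4 + 4*U**2)
V = -4360 (V = -(4 + 4*(-33)**2) = -(4 + 4*1089) = -(4 + 4356) = -1*4360 = -4360)
J = 138 (J = -87 + 225 = 138)
V*k(-20, -17) + J = -4360*(-17) + 138 = 74120 + 138 = 74258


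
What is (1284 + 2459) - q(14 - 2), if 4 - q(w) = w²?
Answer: 3883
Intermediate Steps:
q(w) = 4 - w²
(1284 + 2459) - q(14 - 2) = (1284 + 2459) - (4 - (14 - 2)²) = 3743 - (4 - 1*12²) = 3743 - (4 - 1*144) = 3743 - (4 - 144) = 3743 - 1*(-140) = 3743 + 140 = 3883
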